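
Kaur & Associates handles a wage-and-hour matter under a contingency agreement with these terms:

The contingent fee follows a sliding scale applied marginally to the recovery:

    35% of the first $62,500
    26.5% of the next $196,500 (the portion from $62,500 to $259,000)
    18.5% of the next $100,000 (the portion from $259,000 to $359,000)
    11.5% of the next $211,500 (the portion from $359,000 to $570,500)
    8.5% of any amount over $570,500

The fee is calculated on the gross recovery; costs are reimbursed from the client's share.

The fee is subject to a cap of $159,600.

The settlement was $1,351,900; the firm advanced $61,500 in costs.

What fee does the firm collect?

$159,600.00

Fee base is the gross recovery, $1,351,900; costs are reimbursed separately.
First $62,500 at 35% = $21,875.00
Next $196,500 at 26.5% = $52,072.50
Next $100,000 at 18.5% = $18,500.00
Next $211,500 at 11.5% = $24,322.50
Remaining $781,400 at 8.5% = $66,419.00
Fee: $21,875.00 + $52,072.50 + $18,500.00 + $24,322.50 + $66,419.00 = $183,189.00
$183,189.00 exceeds the $159,600 cap, so the fee is capped at $159,600.00.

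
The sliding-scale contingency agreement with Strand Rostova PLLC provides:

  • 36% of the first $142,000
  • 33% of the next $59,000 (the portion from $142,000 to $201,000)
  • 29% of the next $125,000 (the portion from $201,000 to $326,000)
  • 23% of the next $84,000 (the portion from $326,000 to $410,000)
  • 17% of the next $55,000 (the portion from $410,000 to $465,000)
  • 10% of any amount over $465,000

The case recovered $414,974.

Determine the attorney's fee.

First $142,000 at 36% = $51,120.00
Next $59,000 at 33% = $19,470.00
Next $125,000 at 29% = $36,250.00
Next $84,000 at 23% = $19,320.00
Remaining $4,974 at 17% = $845.58
Fee: $51,120.00 + $19,470.00 + $36,250.00 + $19,320.00 + $845.58 = $127,005.58

$127,005.58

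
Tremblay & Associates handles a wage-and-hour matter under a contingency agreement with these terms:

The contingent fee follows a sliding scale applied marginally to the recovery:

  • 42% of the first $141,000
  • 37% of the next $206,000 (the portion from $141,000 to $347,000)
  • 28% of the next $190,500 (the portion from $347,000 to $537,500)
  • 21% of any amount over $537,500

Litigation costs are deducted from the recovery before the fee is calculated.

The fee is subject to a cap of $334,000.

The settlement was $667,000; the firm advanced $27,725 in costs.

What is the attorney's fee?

$210,152.75

Fee base (net of costs): $667,000 − $27,725 = $639,275
First $141,000 at 42% = $59,220.00
Next $206,000 at 37% = $76,220.00
Next $190,500 at 28% = $53,340.00
Remaining $101,775 at 21% = $21,372.75
Fee: $59,220.00 + $76,220.00 + $53,340.00 + $21,372.75 = $210,152.75
$210,152.75 is under the $334,000 cap.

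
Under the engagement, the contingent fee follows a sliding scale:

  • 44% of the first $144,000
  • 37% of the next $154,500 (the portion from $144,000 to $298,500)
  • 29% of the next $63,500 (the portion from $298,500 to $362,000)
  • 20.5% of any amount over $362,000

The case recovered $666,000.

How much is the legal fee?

First $144,000 at 44% = $63,360.00
Next $154,500 at 37% = $57,165.00
Next $63,500 at 29% = $18,415.00
Remaining $304,000 at 20.5% = $62,320.00
Fee: $63,360.00 + $57,165.00 + $18,415.00 + $62,320.00 = $201,260.00

$201,260.00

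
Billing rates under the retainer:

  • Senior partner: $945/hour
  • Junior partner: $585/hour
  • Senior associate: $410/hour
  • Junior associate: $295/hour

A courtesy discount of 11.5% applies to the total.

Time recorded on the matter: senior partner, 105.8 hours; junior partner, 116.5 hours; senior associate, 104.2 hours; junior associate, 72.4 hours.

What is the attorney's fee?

Senior partner: 105.8 × $945 = $99,981.00
Junior partner: 116.5 × $585 = $68,152.50
Senior associate: 104.2 × $410 = $42,722.00
Junior associate: 72.4 × $295 = $21,358.00
Subtotal: $232,213.50
Less 11.5% discount: −$26,704.55
Total: $232,213.50 − $26,704.55 = $205,508.95

$205,508.95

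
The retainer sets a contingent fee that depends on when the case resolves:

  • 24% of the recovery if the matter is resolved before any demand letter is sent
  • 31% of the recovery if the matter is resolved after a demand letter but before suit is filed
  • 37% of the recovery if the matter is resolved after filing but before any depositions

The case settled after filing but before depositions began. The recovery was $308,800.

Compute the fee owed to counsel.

The matter settled after filing but before depositions began, so the 37% rate applies.
$308,800 × 37% = $114,256.00

$114,256.00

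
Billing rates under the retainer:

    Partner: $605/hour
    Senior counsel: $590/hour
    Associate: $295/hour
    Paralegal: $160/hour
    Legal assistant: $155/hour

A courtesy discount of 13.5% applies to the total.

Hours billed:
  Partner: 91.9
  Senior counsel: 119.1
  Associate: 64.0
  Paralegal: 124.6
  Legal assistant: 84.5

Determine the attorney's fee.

Partner: 91.9 × $605 = $55,599.50
Senior counsel: 119.1 × $590 = $70,269.00
Associate: 64.0 × $295 = $18,880.00
Paralegal: 124.6 × $160 = $19,936.00
Legal assistant: 84.5 × $155 = $13,097.50
Subtotal: $177,782.00
Less 13.5% discount: −$24,000.57
Total: $177,782.00 − $24,000.57 = $153,781.43

$153,781.43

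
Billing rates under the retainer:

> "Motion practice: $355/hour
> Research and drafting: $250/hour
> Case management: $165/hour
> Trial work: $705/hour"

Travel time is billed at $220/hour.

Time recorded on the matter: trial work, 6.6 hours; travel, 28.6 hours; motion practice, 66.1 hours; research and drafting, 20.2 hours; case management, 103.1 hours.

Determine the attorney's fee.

Motion practice: 66.1 × $355 = $23,465.50
Research and drafting: 20.2 × $250 = $5,050.00
Case management: 103.1 × $165 = $17,011.50
Trial work: 6.6 × $705 = $4,653.00
Subtotal: $23,465.50 + $5,050.00 + $17,011.50 + $4,653.00 = $50,180.00
Travel: 28.6 × $220 = $6,292.00
Total: $50,180.00 + $6,292.00 = $56,472.00

$56,472.00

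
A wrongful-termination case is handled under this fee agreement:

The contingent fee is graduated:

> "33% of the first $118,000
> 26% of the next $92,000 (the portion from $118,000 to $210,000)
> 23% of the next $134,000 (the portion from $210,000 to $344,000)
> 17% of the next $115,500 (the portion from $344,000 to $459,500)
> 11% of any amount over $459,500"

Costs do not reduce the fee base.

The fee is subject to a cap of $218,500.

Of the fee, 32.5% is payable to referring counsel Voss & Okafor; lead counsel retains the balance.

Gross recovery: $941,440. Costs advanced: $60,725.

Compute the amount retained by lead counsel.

Fee base is the gross recovery, $941,440; costs are reimbursed separately.
First $118,000 at 33% = $38,940.00
Next $92,000 at 26% = $23,920.00
Next $134,000 at 23% = $30,820.00
Next $115,500 at 17% = $19,635.00
Remaining $481,940 at 11% = $53,013.40
Fee: $38,940.00 + $23,920.00 + $30,820.00 + $19,635.00 + $53,013.40 = $166,328.40
$166,328.40 is under the $218,500 cap.
Referral share: 32.5% of $166,328.40 = $54,056.73; lead counsel retains $166,328.40 − $54,056.73 = $112,271.67.

$112,271.67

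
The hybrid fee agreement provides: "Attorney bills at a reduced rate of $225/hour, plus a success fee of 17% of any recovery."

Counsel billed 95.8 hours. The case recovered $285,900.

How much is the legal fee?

Hourly: 95.8 × $225 = $21,555.00
Success fee: 17% of $285,900 = $48,603.00
Total: $21,555.00 + $48,603.00 = $70,158.00

$70,158.00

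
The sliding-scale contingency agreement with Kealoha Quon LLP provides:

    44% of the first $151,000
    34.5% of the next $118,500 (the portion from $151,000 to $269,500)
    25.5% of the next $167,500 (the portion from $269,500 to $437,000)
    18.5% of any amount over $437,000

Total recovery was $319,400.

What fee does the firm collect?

First $151,000 at 44% = $66,440.00
Next $118,500 at 34.5% = $40,882.50
Remaining $49,900 at 25.5% = $12,724.50
Fee: $66,440.00 + $40,882.50 + $12,724.50 = $120,047.00

$120,047.00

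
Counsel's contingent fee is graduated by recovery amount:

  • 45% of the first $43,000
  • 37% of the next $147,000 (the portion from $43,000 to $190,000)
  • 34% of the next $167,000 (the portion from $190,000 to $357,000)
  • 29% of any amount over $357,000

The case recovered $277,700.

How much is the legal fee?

First $43,000 at 45% = $19,350.00
Next $147,000 at 37% = $54,390.00
Remaining $87,700 at 34% = $29,818.00
Fee: $19,350.00 + $54,390.00 + $29,818.00 = $103,558.00

$103,558.00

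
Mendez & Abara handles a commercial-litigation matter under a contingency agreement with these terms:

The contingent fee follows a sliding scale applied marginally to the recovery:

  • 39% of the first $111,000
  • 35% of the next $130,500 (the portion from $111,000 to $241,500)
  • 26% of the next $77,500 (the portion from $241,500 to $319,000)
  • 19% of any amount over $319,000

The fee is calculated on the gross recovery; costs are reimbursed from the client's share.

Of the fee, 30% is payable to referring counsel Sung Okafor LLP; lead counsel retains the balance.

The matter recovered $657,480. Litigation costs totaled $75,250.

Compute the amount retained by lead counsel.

Fee base is the gross recovery, $657,480; costs are reimbursed separately.
First $111,000 at 39% = $43,290.00
Next $130,500 at 35% = $45,675.00
Next $77,500 at 26% = $20,150.00
Remaining $338,480 at 19% = $64,311.20
Fee: $43,290.00 + $45,675.00 + $20,150.00 + $64,311.20 = $173,426.20
Referral share: 30% of $173,426.20 = $52,027.86; lead counsel retains $173,426.20 − $52,027.86 = $121,398.34.

$121,398.34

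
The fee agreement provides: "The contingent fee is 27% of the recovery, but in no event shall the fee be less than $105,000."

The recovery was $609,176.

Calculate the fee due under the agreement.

27% of $609,176 = $164,477.52
That exceeds the $105,000 minimum.

$164,477.52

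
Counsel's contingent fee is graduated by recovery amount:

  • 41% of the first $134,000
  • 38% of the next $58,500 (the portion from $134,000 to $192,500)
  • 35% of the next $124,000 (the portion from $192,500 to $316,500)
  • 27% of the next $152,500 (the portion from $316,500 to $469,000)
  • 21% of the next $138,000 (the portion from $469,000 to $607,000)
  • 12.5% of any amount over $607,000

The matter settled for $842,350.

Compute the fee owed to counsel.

$220,143.75

First $134,000 at 41% = $54,940.00
Next $58,500 at 38% = $22,230.00
Next $124,000 at 35% = $43,400.00
Next $152,500 at 27% = $41,175.00
Next $138,000 at 21% = $28,980.00
Remaining $235,350 at 12.5% = $29,418.75
Fee: $54,940.00 + $22,230.00 + $43,400.00 + $41,175.00 + $28,980.00 + $29,418.75 = $220,143.75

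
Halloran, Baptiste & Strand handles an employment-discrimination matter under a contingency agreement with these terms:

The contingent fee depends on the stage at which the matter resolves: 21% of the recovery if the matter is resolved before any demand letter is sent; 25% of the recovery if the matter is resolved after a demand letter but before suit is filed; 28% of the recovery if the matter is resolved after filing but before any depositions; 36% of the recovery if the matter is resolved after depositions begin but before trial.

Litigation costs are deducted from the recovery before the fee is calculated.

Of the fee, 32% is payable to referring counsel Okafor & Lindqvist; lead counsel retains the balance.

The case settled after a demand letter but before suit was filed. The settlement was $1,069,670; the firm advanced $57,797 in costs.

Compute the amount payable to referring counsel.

Fee base (net of costs): $1,069,670 − $57,797 = $1,011,873
The matter settled after a demand letter but before suit was filed, so the 25% rate applies.
$1,011,873 × 25% = $252,968.25
Referral share: 32% of $252,968.25 = $80,949.84; lead counsel retains $252,968.25 − $80,949.84 = $172,018.41.

$80,949.84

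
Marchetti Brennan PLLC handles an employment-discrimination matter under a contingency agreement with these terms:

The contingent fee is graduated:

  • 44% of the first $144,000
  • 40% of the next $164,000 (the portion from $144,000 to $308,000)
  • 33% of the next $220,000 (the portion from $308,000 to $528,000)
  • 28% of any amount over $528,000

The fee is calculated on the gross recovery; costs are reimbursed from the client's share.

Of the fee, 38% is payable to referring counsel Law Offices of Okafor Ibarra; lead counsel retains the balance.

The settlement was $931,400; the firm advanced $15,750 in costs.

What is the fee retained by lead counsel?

Fee base is the gross recovery, $931,400; costs are reimbursed separately.
First $144,000 at 44% = $63,360.00
Next $164,000 at 40% = $65,600.00
Next $220,000 at 33% = $72,600.00
Remaining $403,400 at 28% = $112,952.00
Fee: $63,360.00 + $65,600.00 + $72,600.00 + $112,952.00 = $314,512.00
Referral share: 38% of $314,512.00 = $119,514.56; lead counsel retains $314,512.00 − $119,514.56 = $194,997.44.

$194,997.44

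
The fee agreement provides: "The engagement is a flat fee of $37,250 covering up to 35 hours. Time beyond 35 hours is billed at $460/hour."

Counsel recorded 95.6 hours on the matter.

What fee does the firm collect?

Flat fee: $37,250.00
Excess hours: 95.6 − 35 = 60.6
Overrun: 60.6 × $460 = $27,876.00
Total: $37,250.00 + $27,876.00 = $65,126.00

$65,126.00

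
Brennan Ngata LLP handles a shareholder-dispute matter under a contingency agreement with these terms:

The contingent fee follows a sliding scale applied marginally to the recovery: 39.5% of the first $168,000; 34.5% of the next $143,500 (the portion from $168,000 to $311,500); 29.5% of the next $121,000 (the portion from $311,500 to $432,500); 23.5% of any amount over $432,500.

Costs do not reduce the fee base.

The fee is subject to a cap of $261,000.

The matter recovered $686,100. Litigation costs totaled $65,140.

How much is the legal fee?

Fee base is the gross recovery, $686,100; costs are reimbursed separately.
First $168,000 at 39.5% = $66,360.00
Next $143,500 at 34.5% = $49,507.50
Next $121,000 at 29.5% = $35,695.00
Remaining $253,600 at 23.5% = $59,596.00
Fee: $66,360.00 + $49,507.50 + $35,695.00 + $59,596.00 = $211,158.50
$211,158.50 is under the $261,000 cap.

$211,158.50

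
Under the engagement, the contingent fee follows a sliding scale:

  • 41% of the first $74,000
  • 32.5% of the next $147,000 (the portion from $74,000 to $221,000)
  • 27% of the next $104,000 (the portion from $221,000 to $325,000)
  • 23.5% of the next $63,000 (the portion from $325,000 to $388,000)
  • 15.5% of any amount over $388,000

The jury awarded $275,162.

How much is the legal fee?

First $74,000 at 41% = $30,340.00
Next $147,000 at 32.5% = $47,775.00
Remaining $54,162 at 27% = $14,623.74
Fee: $30,340.00 + $47,775.00 + $14,623.74 = $92,738.74

$92,738.74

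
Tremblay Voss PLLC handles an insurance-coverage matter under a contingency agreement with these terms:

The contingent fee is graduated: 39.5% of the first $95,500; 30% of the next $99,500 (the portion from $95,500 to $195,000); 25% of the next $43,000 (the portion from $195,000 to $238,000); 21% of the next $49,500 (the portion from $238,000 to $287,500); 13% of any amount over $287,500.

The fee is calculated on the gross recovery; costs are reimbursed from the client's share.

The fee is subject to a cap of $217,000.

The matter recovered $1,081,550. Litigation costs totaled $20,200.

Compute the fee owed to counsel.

$191,944.00

Fee base is the gross recovery, $1,081,550; costs are reimbursed separately.
First $95,500 at 39.5% = $37,722.50
Next $99,500 at 30% = $29,850.00
Next $43,000 at 25% = $10,750.00
Next $49,500 at 21% = $10,395.00
Remaining $794,050 at 13% = $103,226.50
Fee: $37,722.50 + $29,850.00 + $10,750.00 + $10,395.00 + $103,226.50 = $191,944.00
$191,944.00 is under the $217,000 cap.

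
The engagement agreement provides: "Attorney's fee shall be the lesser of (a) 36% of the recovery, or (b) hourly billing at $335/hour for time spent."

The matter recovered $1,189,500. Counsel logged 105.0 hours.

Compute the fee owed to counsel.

(a) 36% of $1,189,500 = $428,220.00
(b) 105.0 × $335 = $35,175.00
The lesser is (b): $35,175.00.

$35,175.00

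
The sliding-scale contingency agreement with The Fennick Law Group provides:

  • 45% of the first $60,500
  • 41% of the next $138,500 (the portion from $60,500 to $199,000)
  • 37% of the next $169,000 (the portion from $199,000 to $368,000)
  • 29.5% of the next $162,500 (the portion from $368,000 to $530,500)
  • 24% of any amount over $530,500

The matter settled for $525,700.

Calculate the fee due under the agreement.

First $60,500 at 45% = $27,225.00
Next $138,500 at 41% = $56,785.00
Next $169,000 at 37% = $62,530.00
Remaining $157,700 at 29.5% = $46,521.50
Fee: $27,225.00 + $56,785.00 + $62,530.00 + $46,521.50 = $193,061.50

$193,061.50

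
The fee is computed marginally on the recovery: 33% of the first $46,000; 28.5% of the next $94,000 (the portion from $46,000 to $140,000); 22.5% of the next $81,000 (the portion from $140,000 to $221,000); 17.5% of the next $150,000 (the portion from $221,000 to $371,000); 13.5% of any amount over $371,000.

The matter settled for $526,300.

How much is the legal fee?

$107,410.50

First $46,000 at 33% = $15,180.00
Next $94,000 at 28.5% = $26,790.00
Next $81,000 at 22.5% = $18,225.00
Next $150,000 at 17.5% = $26,250.00
Remaining $155,300 at 13.5% = $20,965.50
Fee: $15,180.00 + $26,790.00 + $18,225.00 + $26,250.00 + $20,965.50 = $107,410.50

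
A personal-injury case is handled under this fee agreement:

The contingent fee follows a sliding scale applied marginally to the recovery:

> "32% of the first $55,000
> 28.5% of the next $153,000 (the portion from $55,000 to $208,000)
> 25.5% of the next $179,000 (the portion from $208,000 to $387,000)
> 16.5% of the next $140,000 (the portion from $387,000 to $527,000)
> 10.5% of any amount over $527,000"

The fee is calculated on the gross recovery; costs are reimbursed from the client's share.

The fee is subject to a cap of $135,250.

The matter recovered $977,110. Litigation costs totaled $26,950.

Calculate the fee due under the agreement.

$135,250.00

Fee base is the gross recovery, $977,110; costs are reimbursed separately.
First $55,000 at 32% = $17,600.00
Next $153,000 at 28.5% = $43,605.00
Next $179,000 at 25.5% = $45,645.00
Next $140,000 at 16.5% = $23,100.00
Remaining $450,110 at 10.5% = $47,261.55
Fee: $17,600.00 + $43,605.00 + $45,645.00 + $23,100.00 + $47,261.55 = $177,211.55
$177,211.55 exceeds the $135,250 cap, so the fee is capped at $135,250.00.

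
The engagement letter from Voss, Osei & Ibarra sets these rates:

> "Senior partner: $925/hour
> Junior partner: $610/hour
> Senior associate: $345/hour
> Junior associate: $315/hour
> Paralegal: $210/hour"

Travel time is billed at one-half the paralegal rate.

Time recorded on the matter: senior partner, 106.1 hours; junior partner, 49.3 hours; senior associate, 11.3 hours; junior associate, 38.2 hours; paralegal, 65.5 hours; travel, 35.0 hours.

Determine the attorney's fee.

Senior partner: 106.1 × $925 = $98,142.50
Junior partner: 49.3 × $610 = $30,073.00
Senior associate: 11.3 × $345 = $3,898.50
Junior associate: 38.2 × $315 = $12,033.00
Paralegal: 65.5 × $210 = $13,755.00
Subtotal: $98,142.50 + $30,073.00 + $3,898.50 + $12,033.00 + $13,755.00 = $157,902.00
Travel: 35.0 × ($210 ÷ 2) = 35.0 × $105.00 = $3,675.00
Total: $157,902.00 + $3,675.00 = $161,577.00

$161,577.00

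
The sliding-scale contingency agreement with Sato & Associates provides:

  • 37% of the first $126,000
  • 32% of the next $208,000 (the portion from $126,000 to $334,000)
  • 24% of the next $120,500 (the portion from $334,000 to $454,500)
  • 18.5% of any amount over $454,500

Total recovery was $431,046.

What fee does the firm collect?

First $126,000 at 37% = $46,620.00
Next $208,000 at 32% = $66,560.00
Remaining $97,046 at 24% = $23,291.04
Fee: $46,620.00 + $66,560.00 + $23,291.04 = $136,471.04

$136,471.04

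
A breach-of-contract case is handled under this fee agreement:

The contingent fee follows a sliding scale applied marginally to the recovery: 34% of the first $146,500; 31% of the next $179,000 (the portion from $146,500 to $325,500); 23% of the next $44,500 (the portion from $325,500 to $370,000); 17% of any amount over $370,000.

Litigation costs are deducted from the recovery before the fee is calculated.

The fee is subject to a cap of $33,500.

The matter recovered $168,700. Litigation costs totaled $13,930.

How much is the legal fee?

$33,500.00

Fee base (net of costs): $168,700 − $13,930 = $154,770
First $146,500 at 34% = $49,810.00
Remaining $8,270 at 31% = $2,563.70
Fee: $49,810.00 + $2,563.70 = $52,373.70
$52,373.70 exceeds the $33,500 cap, so the fee is capped at $33,500.00.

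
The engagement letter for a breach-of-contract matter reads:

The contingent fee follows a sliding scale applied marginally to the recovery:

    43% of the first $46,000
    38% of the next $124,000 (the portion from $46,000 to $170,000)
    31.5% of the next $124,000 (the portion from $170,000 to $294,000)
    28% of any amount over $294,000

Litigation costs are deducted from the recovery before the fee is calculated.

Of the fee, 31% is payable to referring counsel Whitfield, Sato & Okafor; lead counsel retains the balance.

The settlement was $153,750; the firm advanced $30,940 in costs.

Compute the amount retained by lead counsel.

Fee base (net of costs): $153,750 − $30,940 = $122,810
First $46,000 at 43% = $19,780.00
Remaining $76,810 at 38% = $29,187.80
Fee: $19,780.00 + $29,187.80 = $48,967.80
Referral share: 31% of $48,967.80 = $15,180.02; lead counsel retains $48,967.80 − $15,180.02 = $33,787.78.

$33,787.78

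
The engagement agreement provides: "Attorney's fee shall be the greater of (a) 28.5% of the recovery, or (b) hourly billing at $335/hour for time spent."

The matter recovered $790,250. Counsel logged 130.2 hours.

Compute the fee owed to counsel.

$225,221.25

(a) 28.5% of $790,250 = $225,221.25
(b) 130.2 × $335 = $43,617.00
The greater is (a): $225,221.25.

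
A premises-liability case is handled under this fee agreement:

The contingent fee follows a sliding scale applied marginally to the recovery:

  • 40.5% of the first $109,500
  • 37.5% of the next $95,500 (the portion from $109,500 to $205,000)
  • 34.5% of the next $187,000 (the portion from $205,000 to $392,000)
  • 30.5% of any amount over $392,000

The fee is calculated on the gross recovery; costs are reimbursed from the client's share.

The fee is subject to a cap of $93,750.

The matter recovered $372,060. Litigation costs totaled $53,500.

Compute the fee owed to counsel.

Fee base is the gross recovery, $372,060; costs are reimbursed separately.
First $109,500 at 40.5% = $44,347.50
Next $95,500 at 37.5% = $35,812.50
Remaining $167,060 at 34.5% = $57,635.70
Fee: $44,347.50 + $35,812.50 + $57,635.70 = $137,795.70
$137,795.70 exceeds the $93,750 cap, so the fee is capped at $93,750.00.

$93,750.00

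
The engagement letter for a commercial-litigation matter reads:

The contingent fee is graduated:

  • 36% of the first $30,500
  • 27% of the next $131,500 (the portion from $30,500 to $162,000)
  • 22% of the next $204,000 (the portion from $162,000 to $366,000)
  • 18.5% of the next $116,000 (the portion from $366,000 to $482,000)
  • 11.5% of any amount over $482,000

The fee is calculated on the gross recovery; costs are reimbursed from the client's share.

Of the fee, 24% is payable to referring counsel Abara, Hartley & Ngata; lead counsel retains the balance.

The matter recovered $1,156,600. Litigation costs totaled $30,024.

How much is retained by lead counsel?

$144,707.04

Fee base is the gross recovery, $1,156,600; costs are reimbursed separately.
First $30,500 at 36% = $10,980.00
Next $131,500 at 27% = $35,505.00
Next $204,000 at 22% = $44,880.00
Next $116,000 at 18.5% = $21,460.00
Remaining $674,600 at 11.5% = $77,579.00
Fee: $10,980.00 + $35,505.00 + $44,880.00 + $21,460.00 + $77,579.00 = $190,404.00
Referral share: 24% of $190,404.00 = $45,696.96; lead counsel retains $190,404.00 − $45,696.96 = $144,707.04.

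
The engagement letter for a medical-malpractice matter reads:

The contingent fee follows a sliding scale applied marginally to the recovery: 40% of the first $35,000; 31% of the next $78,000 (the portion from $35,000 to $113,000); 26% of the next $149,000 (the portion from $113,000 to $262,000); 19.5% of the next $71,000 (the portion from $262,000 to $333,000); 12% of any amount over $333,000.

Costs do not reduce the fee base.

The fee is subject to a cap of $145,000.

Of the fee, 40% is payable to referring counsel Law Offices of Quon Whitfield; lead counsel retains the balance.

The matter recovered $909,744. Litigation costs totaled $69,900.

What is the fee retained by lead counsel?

Fee base is the gross recovery, $909,744; costs are reimbursed separately.
First $35,000 at 40% = $14,000.00
Next $78,000 at 31% = $24,180.00
Next $149,000 at 26% = $38,740.00
Next $71,000 at 19.5% = $13,845.00
Remaining $576,744 at 12% = $69,209.28
Fee: $14,000.00 + $24,180.00 + $38,740.00 + $13,845.00 + $69,209.28 = $159,974.28
$159,974.28 exceeds the $145,000 cap, so the fee is capped at $145,000.00.
Referral share: 40% of $145,000.00 = $58,000.00; lead counsel retains $145,000.00 − $58,000.00 = $87,000.00.

$87,000.00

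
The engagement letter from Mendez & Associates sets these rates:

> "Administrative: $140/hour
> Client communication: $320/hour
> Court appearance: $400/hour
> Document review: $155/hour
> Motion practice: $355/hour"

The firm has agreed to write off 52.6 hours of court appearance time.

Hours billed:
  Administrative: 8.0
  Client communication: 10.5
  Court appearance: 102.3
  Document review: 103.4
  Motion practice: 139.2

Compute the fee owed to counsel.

Administrative: 8.0 × $140 = $1,120.00
Client communication: 10.5 × $320 = $3,360.00
Court appearance: 102.3 × $400 = $40,920.00
Document review: 103.4 × $155 = $16,027.00
Motion practice: 139.2 × $355 = $49,416.00
Subtotal: $110,843.00
Write-off: 52.6 × $400 = $21,040.00
Total: $110,843.00 − $21,040.00 = $89,803.00

$89,803.00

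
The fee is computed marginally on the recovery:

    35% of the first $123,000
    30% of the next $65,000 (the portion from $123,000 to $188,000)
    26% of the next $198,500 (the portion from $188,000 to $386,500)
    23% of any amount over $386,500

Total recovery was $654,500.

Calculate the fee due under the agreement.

$175,800.00

First $123,000 at 35% = $43,050.00
Next $65,000 at 30% = $19,500.00
Next $198,500 at 26% = $51,610.00
Remaining $268,000 at 23% = $61,640.00
Fee: $43,050.00 + $19,500.00 + $51,610.00 + $61,640.00 = $175,800.00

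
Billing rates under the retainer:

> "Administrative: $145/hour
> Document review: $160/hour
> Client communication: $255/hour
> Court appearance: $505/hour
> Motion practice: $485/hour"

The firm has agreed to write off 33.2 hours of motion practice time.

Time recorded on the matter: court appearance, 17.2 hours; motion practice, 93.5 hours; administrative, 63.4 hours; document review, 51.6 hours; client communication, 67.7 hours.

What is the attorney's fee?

Administrative: 63.4 × $145 = $9,193.00
Document review: 51.6 × $160 = $8,256.00
Client communication: 67.7 × $255 = $17,263.50
Court appearance: 17.2 × $505 = $8,686.00
Motion practice: 93.5 × $485 = $45,347.50
Subtotal: $88,746.00
Write-off: 33.2 × $485 = $16,102.00
Total: $88,746.00 − $16,102.00 = $72,644.00

$72,644.00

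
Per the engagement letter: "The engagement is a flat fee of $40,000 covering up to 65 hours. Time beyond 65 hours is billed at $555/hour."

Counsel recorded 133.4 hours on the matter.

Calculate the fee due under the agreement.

Flat fee: $40,000.00
Excess hours: 133.4 − 65 = 68.4
Overrun: 68.4 × $555 = $37,962.00
Total: $40,000.00 + $37,962.00 = $77,962.00

$77,962.00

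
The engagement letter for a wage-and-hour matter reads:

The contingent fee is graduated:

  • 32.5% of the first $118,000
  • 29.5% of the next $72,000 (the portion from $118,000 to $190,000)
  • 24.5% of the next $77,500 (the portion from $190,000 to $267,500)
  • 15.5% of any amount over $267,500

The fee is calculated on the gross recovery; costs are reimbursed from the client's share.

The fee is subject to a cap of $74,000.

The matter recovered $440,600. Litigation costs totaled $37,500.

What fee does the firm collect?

$74,000.00

Fee base is the gross recovery, $440,600; costs are reimbursed separately.
First $118,000 at 32.5% = $38,350.00
Next $72,000 at 29.5% = $21,240.00
Next $77,500 at 24.5% = $18,987.50
Remaining $173,100 at 15.5% = $26,830.50
Fee: $38,350.00 + $21,240.00 + $18,987.50 + $26,830.50 = $105,408.00
$105,408.00 exceeds the $74,000 cap, so the fee is capped at $74,000.00.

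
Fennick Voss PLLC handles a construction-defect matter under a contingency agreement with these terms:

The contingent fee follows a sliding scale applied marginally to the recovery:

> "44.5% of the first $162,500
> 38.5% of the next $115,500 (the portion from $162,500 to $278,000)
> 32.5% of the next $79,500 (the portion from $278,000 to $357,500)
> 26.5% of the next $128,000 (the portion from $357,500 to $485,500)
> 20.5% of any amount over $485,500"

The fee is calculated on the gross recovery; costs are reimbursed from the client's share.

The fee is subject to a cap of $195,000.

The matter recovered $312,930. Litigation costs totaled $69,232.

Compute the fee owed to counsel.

$128,132.25

Fee base is the gross recovery, $312,930; costs are reimbursed separately.
First $162,500 at 44.5% = $72,312.50
Next $115,500 at 38.5% = $44,467.50
Remaining $34,930 at 32.5% = $11,352.25
Fee: $72,312.50 + $44,467.50 + $11,352.25 = $128,132.25
$128,132.25 is under the $195,000 cap.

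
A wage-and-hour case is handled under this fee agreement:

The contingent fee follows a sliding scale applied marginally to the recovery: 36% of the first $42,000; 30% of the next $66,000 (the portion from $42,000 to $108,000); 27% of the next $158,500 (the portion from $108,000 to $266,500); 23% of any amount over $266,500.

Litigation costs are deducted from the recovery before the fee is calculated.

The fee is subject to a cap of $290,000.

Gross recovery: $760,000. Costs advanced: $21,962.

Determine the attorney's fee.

Fee base (net of costs): $760,000 − $21,962 = $738,038
First $42,000 at 36% = $15,120.00
Next $66,000 at 30% = $19,800.00
Next $158,500 at 27% = $42,795.00
Remaining $471,538 at 23% = $108,453.74
Fee: $15,120.00 + $19,800.00 + $42,795.00 + $108,453.74 = $186,168.74
$186,168.74 is under the $290,000 cap.

$186,168.74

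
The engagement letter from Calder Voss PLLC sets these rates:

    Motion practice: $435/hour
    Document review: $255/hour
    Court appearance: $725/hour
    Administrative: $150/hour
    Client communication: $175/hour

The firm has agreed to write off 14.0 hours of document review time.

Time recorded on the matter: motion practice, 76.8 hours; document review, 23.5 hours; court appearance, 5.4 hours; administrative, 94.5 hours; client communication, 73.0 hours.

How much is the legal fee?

$66,695.50

Motion practice: 76.8 × $435 = $33,408.00
Document review: 23.5 × $255 = $5,992.50
Court appearance: 5.4 × $725 = $3,915.00
Administrative: 94.5 × $150 = $14,175.00
Client communication: 73.0 × $175 = $12,775.00
Subtotal: $70,265.50
Write-off: 14.0 × $255 = $3,570.00
Total: $70,265.50 − $3,570.00 = $66,695.50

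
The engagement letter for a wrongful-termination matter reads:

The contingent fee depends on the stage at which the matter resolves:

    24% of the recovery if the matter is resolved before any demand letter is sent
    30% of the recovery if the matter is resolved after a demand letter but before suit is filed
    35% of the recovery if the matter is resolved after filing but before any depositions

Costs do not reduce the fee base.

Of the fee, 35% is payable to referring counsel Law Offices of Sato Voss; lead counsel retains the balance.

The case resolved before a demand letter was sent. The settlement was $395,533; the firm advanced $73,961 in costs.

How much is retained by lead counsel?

Fee base is the gross recovery, $395,533; costs are reimbursed separately.
The matter resolved before a demand letter was sent, so the 24% rate applies.
$395,533 × 24% = $94,927.92
Referral share: 35% of $94,927.92 = $33,224.77; lead counsel retains $94,927.92 − $33,224.77 = $61,703.15.

$61,703.15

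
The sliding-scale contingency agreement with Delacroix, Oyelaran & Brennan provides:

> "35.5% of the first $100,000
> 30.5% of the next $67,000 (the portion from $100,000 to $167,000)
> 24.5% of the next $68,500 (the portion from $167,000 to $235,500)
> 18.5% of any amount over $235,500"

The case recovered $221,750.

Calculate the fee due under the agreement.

$69,348.75

First $100,000 at 35.5% = $35,500.00
Next $67,000 at 30.5% = $20,435.00
Remaining $54,750 at 24.5% = $13,413.75
Fee: $35,500.00 + $20,435.00 + $13,413.75 = $69,348.75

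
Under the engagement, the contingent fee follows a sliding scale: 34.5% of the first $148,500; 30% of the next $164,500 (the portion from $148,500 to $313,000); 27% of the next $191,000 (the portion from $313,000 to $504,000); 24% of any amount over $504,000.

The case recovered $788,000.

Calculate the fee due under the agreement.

First $148,500 at 34.5% = $51,232.50
Next $164,500 at 30% = $49,350.00
Next $191,000 at 27% = $51,570.00
Remaining $284,000 at 24% = $68,160.00
Fee: $51,232.50 + $49,350.00 + $51,570.00 + $68,160.00 = $220,312.50

$220,312.50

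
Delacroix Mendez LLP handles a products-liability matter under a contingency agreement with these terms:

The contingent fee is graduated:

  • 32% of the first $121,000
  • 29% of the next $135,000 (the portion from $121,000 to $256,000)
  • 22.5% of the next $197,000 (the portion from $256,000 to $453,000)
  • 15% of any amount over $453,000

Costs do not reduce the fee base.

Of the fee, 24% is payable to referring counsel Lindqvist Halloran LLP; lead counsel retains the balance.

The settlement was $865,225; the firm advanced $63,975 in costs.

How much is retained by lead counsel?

$139,861.85

Fee base is the gross recovery, $865,225; costs are reimbursed separately.
First $121,000 at 32% = $38,720.00
Next $135,000 at 29% = $39,150.00
Next $197,000 at 22.5% = $44,325.00
Remaining $412,225 at 15% = $61,833.75
Fee: $38,720.00 + $39,150.00 + $44,325.00 + $61,833.75 = $184,028.75
Referral share: 24% of $184,028.75 = $44,166.90; lead counsel retains $184,028.75 − $44,166.90 = $139,861.85.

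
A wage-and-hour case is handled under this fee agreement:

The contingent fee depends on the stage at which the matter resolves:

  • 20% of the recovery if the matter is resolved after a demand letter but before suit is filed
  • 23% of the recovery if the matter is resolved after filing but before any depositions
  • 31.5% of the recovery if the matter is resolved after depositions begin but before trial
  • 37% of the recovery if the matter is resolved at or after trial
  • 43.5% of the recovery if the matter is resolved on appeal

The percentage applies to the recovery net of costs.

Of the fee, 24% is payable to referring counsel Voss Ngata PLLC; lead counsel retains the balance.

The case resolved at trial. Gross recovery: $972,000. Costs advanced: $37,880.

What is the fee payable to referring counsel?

Fee base (net of costs): $972,000 − $37,880 = $934,120
The matter resolved at trial, so the 37% rate applies.
$934,120 × 37% = $345,624.40
Referral share: 24% of $345,624.40 = $82,949.86; lead counsel retains $345,624.40 − $82,949.86 = $262,674.54.

$82,949.86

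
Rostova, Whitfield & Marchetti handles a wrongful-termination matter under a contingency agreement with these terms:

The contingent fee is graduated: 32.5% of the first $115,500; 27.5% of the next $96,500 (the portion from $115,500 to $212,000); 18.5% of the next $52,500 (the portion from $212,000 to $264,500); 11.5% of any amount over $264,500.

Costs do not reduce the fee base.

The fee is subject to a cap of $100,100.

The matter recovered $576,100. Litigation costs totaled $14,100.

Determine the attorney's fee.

Fee base is the gross recovery, $576,100; costs are reimbursed separately.
First $115,500 at 32.5% = $37,537.50
Next $96,500 at 27.5% = $26,537.50
Next $52,500 at 18.5% = $9,712.50
Remaining $311,600 at 11.5% = $35,834.00
Fee: $37,537.50 + $26,537.50 + $9,712.50 + $35,834.00 = $109,621.50
$109,621.50 exceeds the $100,100 cap, so the fee is capped at $100,100.00.

$100,100.00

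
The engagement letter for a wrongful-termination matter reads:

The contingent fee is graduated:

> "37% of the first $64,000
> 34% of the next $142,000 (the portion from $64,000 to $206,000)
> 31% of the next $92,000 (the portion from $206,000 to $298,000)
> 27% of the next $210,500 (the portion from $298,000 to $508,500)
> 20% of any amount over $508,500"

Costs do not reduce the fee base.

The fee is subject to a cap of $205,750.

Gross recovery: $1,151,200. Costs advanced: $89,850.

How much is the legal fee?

Fee base is the gross recovery, $1,151,200; costs are reimbursed separately.
First $64,000 at 37% = $23,680.00
Next $142,000 at 34% = $48,280.00
Next $92,000 at 31% = $28,520.00
Next $210,500 at 27% = $56,835.00
Remaining $642,700 at 20% = $128,540.00
Fee: $23,680.00 + $48,280.00 + $28,520.00 + $56,835.00 + $128,540.00 = $285,855.00
$285,855.00 exceeds the $205,750 cap, so the fee is capped at $205,750.00.

$205,750.00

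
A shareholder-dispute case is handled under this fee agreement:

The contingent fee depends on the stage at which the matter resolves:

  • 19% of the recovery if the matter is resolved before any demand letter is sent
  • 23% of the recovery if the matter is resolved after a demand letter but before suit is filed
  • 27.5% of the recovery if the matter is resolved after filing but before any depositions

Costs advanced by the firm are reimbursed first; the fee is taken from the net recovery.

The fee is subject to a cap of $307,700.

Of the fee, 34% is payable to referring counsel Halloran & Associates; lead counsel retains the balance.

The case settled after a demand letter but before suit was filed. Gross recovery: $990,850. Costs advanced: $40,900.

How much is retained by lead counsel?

$144,202.41

Fee base (net of costs): $990,850 − $40,900 = $949,950
The matter settled after a demand letter but before suit was filed, so the 23% rate applies.
$949,950 × 23% = $218,488.50
$218,488.50 is under the $307,700 cap.
Referral share: 34% of $218,488.50 = $74,286.09; lead counsel retains $218,488.50 − $74,286.09 = $144,202.41.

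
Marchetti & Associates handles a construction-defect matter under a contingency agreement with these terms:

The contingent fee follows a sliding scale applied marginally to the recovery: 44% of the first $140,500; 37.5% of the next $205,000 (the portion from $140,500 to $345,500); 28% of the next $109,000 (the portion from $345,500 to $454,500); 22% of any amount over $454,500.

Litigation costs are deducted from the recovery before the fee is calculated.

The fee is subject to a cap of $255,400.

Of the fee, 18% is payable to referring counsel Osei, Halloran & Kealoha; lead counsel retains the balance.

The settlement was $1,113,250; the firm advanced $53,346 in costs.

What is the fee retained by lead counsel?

$209,428.00

Fee base (net of costs): $1,113,250 − $53,346 = $1,059,904
First $140,500 at 44% = $61,820.00
Next $205,000 at 37.5% = $76,875.00
Next $109,000 at 28% = $30,520.00
Remaining $605,404 at 22% = $133,188.88
Fee: $61,820.00 + $76,875.00 + $30,520.00 + $133,188.88 = $302,403.88
$302,403.88 exceeds the $255,400 cap, so the fee is capped at $255,400.00.
Referral share: 18% of $255,400.00 = $45,972.00; lead counsel retains $255,400.00 − $45,972.00 = $209,428.00.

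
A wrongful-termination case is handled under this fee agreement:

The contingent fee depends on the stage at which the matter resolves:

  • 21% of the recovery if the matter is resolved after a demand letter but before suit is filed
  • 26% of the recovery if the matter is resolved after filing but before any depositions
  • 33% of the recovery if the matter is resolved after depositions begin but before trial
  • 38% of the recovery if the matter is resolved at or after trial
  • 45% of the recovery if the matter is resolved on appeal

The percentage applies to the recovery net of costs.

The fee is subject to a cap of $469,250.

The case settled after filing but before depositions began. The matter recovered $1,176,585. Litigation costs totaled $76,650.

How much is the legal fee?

Fee base (net of costs): $1,176,585 − $76,650 = $1,099,935
The matter settled after filing but before depositions began, so the 26% rate applies.
$1,099,935 × 26% = $285,983.10
$285,983.10 is under the $469,250 cap.

$285,983.10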